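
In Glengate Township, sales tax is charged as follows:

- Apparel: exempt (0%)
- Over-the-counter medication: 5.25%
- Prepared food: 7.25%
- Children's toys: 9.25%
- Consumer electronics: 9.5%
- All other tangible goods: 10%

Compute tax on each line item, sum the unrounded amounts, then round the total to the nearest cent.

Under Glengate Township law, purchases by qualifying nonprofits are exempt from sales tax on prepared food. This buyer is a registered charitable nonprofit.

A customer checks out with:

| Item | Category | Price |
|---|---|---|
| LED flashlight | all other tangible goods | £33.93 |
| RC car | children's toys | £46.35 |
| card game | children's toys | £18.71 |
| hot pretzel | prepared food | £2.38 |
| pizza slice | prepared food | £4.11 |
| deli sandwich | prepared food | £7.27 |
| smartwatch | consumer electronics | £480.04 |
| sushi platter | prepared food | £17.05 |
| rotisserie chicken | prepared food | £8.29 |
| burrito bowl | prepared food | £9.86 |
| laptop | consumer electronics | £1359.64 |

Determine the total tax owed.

LED flashlight £33.93: all other tangible goods → 10% → £3.393
RC car £46.35: children's toys → 9.25% → £4.287375
Card game £18.71: children's toys → 9.25% → £1.730675
Hot pretzel £2.38: prepared food, buyer-exempt → 0% → £0.00
Pizza slice £4.11: prepared food, buyer-exempt → 0% → £0.00
Deli sandwich £7.27: prepared food, buyer-exempt → 0% → £0.00
Smartwatch £480.04: consumer electronics → 9.5% → £45.6038
Sushi platter £17.05: prepared food, buyer-exempt → 0% → £0.00
Rotisserie chicken £8.29: prepared food, buyer-exempt → 0% → £0.00
Burrito bowl £9.86: prepared food, buyer-exempt → 0% → £0.00
Laptop £1359.64: consumer electronics → 9.5% → £129.1658
Unrounded tax sum = £184.18065 → £184.18

£184.18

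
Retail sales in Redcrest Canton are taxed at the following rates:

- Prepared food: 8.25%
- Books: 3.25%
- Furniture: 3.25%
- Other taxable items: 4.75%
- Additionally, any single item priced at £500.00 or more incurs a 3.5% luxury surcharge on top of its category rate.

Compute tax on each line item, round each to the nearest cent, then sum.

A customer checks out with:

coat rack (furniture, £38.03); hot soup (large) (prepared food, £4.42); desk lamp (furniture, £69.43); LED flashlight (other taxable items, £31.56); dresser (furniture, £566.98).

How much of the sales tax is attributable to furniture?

£41.77

Coat rack £38.03: furniture → 3.25% → £1.24
Desk lamp £69.43: furniture → 3.25% → £2.26
Dresser £566.98: furniture → 3.25% + 3.5% surcharge = 6.75% → £38.27
Tax on furniture = £1.24 + £2.26 + £38.27 = £41.77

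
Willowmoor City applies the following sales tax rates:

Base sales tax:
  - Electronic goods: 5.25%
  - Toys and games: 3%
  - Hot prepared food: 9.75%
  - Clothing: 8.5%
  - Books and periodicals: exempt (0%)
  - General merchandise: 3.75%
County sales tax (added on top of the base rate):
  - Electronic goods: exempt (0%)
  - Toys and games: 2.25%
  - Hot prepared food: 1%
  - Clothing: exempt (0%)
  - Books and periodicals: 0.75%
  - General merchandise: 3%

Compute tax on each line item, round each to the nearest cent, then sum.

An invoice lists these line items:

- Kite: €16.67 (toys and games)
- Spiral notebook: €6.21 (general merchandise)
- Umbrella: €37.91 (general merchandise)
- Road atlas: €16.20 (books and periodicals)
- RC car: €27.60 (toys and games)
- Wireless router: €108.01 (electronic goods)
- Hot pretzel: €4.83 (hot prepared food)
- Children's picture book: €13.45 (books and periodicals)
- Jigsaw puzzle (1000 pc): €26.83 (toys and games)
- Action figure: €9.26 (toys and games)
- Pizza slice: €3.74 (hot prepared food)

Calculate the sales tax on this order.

Kite €16.67: toys and games → 3% + 2.25% county = 5.25% → €0.88
Spiral notebook €6.21: general merchandise → 3.75% + 3% county = 6.75% → €0.42
Umbrella €37.91: general merchandise → 3.75% + 3% county = 6.75% → €2.56
Road atlas €16.20: books and periodicals → 0% + 0.75% county = 0.75% → €0.12
RC car €27.60: toys and games → 3% + 2.25% county = 5.25% → €1.45
Wireless router €108.01: electronic goods → 5.25% + 0% county = 5.25% → €5.67
Hot pretzel €4.83: hot prepared food → 9.75% + 1% county = 10.75% → €0.52
Children's picture book €13.45: books and periodicals → 0% + 0.75% county = 0.75% → €0.10
Jigsaw puzzle (1000 pc) €26.83: toys and games → 3% + 2.25% county = 5.25% → €1.41
Action figure €9.26: toys and games → 3% + 2.25% county = 5.25% → €0.49
Pizza slice €3.74: hot prepared food → 9.75% + 1% county = 10.75% → €0.40
Total tax = €0.88 + €0.42 + €2.56 + €0.12 + €1.45 + €5.67 + €0.52 + €0.10 + €1.41 + €0.49 + €0.40 = €14.02

€14.02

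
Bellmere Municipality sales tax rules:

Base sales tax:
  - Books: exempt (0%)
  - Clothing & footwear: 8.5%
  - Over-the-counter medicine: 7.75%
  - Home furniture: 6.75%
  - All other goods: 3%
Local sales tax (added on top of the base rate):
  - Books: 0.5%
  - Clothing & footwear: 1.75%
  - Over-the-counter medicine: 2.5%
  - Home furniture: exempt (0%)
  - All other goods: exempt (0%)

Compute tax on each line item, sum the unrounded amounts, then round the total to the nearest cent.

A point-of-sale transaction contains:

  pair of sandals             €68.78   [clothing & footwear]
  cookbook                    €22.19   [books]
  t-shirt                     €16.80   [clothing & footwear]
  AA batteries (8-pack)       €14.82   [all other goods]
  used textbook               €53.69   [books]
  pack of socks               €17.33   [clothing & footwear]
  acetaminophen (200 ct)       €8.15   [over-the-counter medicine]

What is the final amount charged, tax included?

€213.97

Pair of sandals €68.78: clothing & footwear → 8.5% + 1.75% local = 10.25% → €7.04995
Cookbook €22.19: books → 0% + 0.5% local = 0.5% → €0.11095
T-shirt €16.80: clothing & footwear → 8.5% + 1.75% local = 10.25% → €1.722
AA batteries (8-pack) €14.82: all other goods → 3% + 0% local = 3% → €0.4446
Used textbook €53.69: books → 0% + 0.5% local = 0.5% → €0.26845
Pack of socks €17.33: clothing & footwear → 8.5% + 1.75% local = 10.25% → €1.776325
Acetaminophen (200 ct) €8.15: over-the-counter medicine → 7.75% + 2.5% local = 10.25% → €0.835375
Subtotal = €201.76; unrounded tax = €12.20765 → €12.21; total due = €213.97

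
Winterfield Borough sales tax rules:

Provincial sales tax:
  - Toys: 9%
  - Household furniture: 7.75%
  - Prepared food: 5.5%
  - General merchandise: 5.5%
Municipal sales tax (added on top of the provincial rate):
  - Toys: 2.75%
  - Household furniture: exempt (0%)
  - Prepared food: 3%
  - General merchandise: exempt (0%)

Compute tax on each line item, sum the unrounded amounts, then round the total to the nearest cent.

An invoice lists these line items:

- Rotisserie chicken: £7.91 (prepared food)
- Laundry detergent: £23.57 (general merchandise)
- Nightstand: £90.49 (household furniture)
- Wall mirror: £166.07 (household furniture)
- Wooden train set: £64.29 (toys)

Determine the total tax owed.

Rotisserie chicken £7.91: prepared food → 5.5% + 3% municipal = 8.5% → £0.67235
Laundry detergent £23.57: general merchandise → 5.5% + 0% municipal = 5.5% → £1.29635
Nightstand £90.49: household furniture → 7.75% + 0% municipal = 7.75% → £7.012975
Wall mirror £166.07: household furniture → 7.75% + 0% municipal = 7.75% → £12.870425
Wooden train set £64.29: toys → 9% + 2.75% municipal = 11.75% → £7.554075
Unrounded tax sum = £29.406175 → £29.41

£29.41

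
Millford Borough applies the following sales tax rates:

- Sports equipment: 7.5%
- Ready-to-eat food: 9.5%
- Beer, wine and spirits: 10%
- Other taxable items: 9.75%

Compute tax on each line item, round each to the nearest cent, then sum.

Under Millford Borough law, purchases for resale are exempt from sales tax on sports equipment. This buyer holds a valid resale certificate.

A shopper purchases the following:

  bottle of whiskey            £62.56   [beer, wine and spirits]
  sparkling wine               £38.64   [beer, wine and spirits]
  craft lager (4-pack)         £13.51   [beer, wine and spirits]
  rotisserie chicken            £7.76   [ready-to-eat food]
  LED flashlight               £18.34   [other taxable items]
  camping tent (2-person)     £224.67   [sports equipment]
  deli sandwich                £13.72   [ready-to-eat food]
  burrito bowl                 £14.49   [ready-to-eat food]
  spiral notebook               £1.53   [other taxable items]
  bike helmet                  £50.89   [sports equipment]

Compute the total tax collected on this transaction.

Bottle of whiskey £62.56: beer, wine and spirits → 10% → £6.26
Sparkling wine £38.64: beer, wine and spirits → 10% → £3.86
Craft lager (4-pack) £13.51: beer, wine and spirits → 10% → £1.35
Rotisserie chicken £7.76: ready-to-eat food → 9.5% → £0.74
LED flashlight £18.34: other taxable items → 9.75% → £1.79
Camping tent (2-person) £224.67: sports equipment, buyer-exempt → 0% → £0.00
Deli sandwich £13.72: ready-to-eat food → 9.5% → £1.30
Burrito bowl £14.49: ready-to-eat food → 9.5% → £1.38
Spiral notebook £1.53: other taxable items → 9.75% → £0.15
Bike helmet £50.89: sports equipment, buyer-exempt → 0% → £0.00
Total tax = £6.26 + £3.86 + £1.35 + £0.74 + £1.79 + £1.30 + £1.38 + £0.15 = £16.83

£16.83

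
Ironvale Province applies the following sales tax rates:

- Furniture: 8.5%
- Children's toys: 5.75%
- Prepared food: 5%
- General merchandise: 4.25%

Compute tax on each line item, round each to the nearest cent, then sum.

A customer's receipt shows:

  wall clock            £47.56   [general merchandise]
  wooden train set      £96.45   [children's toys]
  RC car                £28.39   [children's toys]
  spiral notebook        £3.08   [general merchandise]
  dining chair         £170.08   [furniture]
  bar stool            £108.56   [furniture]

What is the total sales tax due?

Wall clock £47.56: general merchandise → 4.25% → £2.02
Wooden train set £96.45: children's toys → 5.75% → £5.55
RC car £28.39: children's toys → 5.75% → £1.63
Spiral notebook £3.08: general merchandise → 4.25% → £0.13
Dining chair £170.08: furniture → 8.5% → £14.46
Bar stool £108.56: furniture → 8.5% → £9.23
Total tax = £2.02 + £5.55 + £1.63 + £0.13 + £14.46 + £9.23 = £33.02

£33.02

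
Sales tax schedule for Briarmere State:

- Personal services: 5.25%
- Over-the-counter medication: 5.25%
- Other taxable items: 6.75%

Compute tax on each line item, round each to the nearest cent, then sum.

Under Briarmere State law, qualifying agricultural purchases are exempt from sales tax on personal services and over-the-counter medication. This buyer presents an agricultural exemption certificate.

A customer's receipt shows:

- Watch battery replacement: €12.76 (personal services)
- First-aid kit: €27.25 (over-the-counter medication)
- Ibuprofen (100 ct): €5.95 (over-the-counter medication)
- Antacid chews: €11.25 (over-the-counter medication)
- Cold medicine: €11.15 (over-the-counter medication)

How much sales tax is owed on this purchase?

Watch battery replacement €12.76: personal services, buyer-exempt → 0% → €0.00
First-aid kit €27.25: over-the-counter medication, buyer-exempt → 0% → €0.00
Ibuprofen (100 ct) €5.95: over-the-counter medication, buyer-exempt → 0% → €0.00
Antacid chews €11.25: over-the-counter medication, buyer-exempt → 0% → €0.00
Cold medicine €11.15: over-the-counter medication, buyer-exempt → 0% → €0.00
Total tax = €0.00

€0.00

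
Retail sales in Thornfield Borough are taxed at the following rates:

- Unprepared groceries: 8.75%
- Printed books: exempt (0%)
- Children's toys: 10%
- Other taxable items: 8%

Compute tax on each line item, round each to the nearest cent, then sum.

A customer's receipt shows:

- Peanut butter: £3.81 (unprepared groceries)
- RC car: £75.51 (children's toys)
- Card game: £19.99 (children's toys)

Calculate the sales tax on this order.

Peanut butter £3.81: unprepared groceries → 8.75% → £0.33
RC car £75.51: children's toys → 10% → £7.55
Card game £19.99: children's toys → 10% → £2.00
Total tax = £0.33 + £7.55 + £2.00 = £9.88

£9.88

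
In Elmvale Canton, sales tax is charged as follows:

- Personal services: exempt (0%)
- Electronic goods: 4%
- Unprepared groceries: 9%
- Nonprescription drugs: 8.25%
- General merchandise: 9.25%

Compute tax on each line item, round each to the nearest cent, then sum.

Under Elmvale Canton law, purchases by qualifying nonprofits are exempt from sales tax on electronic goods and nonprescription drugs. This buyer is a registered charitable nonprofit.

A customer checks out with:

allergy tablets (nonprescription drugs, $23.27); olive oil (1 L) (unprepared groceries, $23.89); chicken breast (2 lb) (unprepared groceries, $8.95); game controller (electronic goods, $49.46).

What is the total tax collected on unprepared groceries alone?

Olive oil (1 L) $23.89: unprepared groceries → 9% → $2.15
Chicken breast (2 lb) $8.95: unprepared groceries → 9% → $0.81
Tax on unprepared groceries = $2.15 + $0.81 = $2.96

$2.96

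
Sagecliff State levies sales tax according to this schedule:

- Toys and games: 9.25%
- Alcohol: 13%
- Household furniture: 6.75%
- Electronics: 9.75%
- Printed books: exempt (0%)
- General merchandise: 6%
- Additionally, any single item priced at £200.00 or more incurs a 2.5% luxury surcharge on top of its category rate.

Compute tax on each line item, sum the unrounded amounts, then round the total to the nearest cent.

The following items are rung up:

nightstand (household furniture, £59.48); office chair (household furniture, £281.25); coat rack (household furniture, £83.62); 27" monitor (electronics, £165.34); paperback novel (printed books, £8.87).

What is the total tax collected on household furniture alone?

£35.67

Nightstand £59.48: household furniture → 6.75% → £4.0149
Office chair £281.25: household furniture → 6.75% + 2.5% surcharge = 9.25% → £26.015625
Coat rack £83.62: household furniture → 6.75% → £5.64435
Tax on household furniture: unrounded sum = £35.674875 → £35.67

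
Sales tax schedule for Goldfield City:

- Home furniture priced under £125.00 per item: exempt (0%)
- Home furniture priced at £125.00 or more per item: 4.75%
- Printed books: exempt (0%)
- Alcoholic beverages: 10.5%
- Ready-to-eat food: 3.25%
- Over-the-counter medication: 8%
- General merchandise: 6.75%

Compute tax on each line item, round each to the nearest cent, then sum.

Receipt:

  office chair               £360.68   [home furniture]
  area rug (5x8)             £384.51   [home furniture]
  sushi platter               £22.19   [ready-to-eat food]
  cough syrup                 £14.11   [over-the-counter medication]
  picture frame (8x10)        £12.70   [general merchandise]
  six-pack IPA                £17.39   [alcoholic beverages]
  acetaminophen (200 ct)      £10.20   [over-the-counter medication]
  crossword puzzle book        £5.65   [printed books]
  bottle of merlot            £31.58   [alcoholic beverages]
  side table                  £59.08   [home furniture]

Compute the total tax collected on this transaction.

£44.07

Office chair £360.68: home furniture, £125.00 or more → 4.75% → £17.13
Area rug (5x8) £384.51: home furniture, £125.00 or more → 4.75% → £18.26
Sushi platter £22.19: ready-to-eat food → 3.25% → £0.72
Cough syrup £14.11: over-the-counter medication → 8% → £1.13
Picture frame (8x10) £12.70: general merchandise → 6.75% → £0.86
Six-pack IPA £17.39: alcoholic beverages → 10.5% → £1.83
Acetaminophen (200 ct) £10.20: over-the-counter medication → 8% → £0.82
Crossword puzzle book £5.65: printed books → 0% → £0.00
Bottle of merlot £31.58: alcoholic beverages → 10.5% → £3.32
Side table £59.08: home furniture, under £125.00 → 0% → £0.00
Total tax = £17.13 + £18.26 + £0.72 + £1.13 + £0.86 + £1.83 + £0.82 + £3.32 = £44.07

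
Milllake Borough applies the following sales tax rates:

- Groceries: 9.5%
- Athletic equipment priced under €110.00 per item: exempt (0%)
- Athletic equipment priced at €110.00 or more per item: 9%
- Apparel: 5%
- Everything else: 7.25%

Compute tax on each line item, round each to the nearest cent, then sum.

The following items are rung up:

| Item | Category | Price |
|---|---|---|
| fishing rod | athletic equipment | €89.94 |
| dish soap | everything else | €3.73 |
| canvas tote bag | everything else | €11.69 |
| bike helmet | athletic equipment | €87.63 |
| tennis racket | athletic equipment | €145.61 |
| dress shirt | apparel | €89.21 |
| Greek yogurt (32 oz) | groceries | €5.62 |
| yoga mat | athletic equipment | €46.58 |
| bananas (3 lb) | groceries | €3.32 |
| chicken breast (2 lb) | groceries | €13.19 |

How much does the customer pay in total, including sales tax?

€517.30

Fishing rod €89.94: athletic equipment, under €110.00 → 0% → €0.00
Dish soap €3.73: everything else → 7.25% → €0.27
Canvas tote bag €11.69: everything else → 7.25% → €0.85
Bike helmet €87.63: athletic equipment, under €110.00 → 0% → €0.00
Tennis racket €145.61: athletic equipment, €110.00 or more → 9% → €13.10
Dress shirt €89.21: apparel → 5% → €4.46
Greek yogurt (32 oz) €5.62: groceries → 9.5% → €0.53
Yoga mat €46.58: athletic equipment, under €110.00 → 0% → €0.00
Bananas (3 lb) €3.32: groceries → 9.5% → €0.32
Chicken breast (2 lb) €13.19: groceries → 9.5% → €1.25
Subtotal = €496.52; tax = €20.78; total due = €517.30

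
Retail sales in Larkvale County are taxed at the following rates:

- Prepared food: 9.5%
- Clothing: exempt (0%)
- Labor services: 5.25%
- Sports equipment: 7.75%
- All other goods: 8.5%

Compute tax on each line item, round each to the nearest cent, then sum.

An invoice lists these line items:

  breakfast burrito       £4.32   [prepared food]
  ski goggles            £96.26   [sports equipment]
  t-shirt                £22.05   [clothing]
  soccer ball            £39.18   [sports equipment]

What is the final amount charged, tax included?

£172.72

Breakfast burrito £4.32: prepared food → 9.5% → £0.41
Ski goggles £96.26: sports equipment → 7.75% → £7.46
T-shirt £22.05: clothing → 0% → £0.00
Soccer ball £39.18: sports equipment → 7.75% → £3.04
Subtotal = £161.81; tax = £10.91; total due = £172.72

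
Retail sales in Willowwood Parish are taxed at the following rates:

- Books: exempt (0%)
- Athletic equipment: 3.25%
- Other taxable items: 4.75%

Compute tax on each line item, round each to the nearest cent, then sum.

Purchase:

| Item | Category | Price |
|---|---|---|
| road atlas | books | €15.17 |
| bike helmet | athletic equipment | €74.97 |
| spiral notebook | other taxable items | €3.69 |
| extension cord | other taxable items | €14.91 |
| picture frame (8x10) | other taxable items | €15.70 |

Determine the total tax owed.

€4.08

Road atlas €15.17: books → 0% → €0.00
Bike helmet €74.97: athletic equipment → 3.25% → €2.44
Spiral notebook €3.69: other taxable items → 4.75% → €0.18
Extension cord €14.91: other taxable items → 4.75% → €0.71
Picture frame (8x10) €15.70: other taxable items → 4.75% → €0.75
Total tax = €2.44 + €0.18 + €0.71 + €0.75 = €4.08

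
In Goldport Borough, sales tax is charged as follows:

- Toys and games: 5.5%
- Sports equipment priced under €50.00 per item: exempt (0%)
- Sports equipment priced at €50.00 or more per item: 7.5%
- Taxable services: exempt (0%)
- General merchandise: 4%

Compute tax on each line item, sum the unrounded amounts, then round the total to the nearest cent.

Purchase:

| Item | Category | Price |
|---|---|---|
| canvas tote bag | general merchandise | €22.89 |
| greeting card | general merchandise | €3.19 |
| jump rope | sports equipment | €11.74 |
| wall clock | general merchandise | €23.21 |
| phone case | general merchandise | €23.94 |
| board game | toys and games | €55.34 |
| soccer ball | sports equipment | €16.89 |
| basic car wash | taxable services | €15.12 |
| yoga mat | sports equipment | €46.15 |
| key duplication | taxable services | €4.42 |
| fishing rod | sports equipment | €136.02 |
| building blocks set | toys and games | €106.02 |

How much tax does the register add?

€22.01

Canvas tote bag €22.89: general merchandise → 4% → €0.9156
Greeting card €3.19: general merchandise → 4% → €0.1276
Jump rope €11.74: sports equipment, under €50.00 → 0% → €0.00
Wall clock €23.21: general merchandise → 4% → €0.9284
Phone case €23.94: general merchandise → 4% → €0.9576
Board game €55.34: toys and games → 5.5% → €3.0437
Soccer ball €16.89: sports equipment, under €50.00 → 0% → €0.00
Basic car wash €15.12: taxable services → 0% → €0.00
Yoga mat €46.15: sports equipment, under €50.00 → 0% → €0.00
Key duplication €4.42: taxable services → 0% → €0.00
Fishing rod €136.02: sports equipment, €50.00 or more → 7.5% → €10.2015
Building blocks set €106.02: toys and games → 5.5% → €5.8311
Unrounded tax sum = €22.0055 → €22.01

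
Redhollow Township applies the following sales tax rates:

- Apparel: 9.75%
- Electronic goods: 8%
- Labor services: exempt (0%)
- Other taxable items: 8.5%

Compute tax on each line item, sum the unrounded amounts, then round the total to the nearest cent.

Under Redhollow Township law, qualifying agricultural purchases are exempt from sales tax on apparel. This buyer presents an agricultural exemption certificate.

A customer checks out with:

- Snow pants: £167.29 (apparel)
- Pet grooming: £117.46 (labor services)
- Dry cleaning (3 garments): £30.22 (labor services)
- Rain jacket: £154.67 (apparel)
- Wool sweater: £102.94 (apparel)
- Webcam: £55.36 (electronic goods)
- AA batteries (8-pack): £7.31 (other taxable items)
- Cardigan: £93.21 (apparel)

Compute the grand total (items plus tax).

Snow pants £167.29: apparel, buyer-exempt → 0% → £0.00
Pet grooming £117.46: labor services → 0% → £0.00
Dry cleaning (3 garments) £30.22: labor services → 0% → £0.00
Rain jacket £154.67: apparel, buyer-exempt → 0% → £0.00
Wool sweater £102.94: apparel, buyer-exempt → 0% → £0.00
Webcam £55.36: electronic goods → 8% → £4.4288
AA batteries (8-pack) £7.31: other taxable items → 8.5% → £0.62135
Cardigan £93.21: apparel, buyer-exempt → 0% → £0.00
Subtotal = £728.46; unrounded tax = £5.05015 → £5.05; total due = £733.51

£733.51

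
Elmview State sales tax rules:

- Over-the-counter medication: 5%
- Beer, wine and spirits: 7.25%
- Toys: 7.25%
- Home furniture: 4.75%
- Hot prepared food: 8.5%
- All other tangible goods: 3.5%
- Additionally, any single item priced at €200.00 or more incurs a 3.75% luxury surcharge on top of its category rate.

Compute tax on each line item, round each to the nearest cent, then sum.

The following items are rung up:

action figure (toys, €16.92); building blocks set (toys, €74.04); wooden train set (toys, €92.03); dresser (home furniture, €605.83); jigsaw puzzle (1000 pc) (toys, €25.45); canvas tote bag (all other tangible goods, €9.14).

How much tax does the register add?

Action figure €16.92: toys → 7.25% → €1.23
Building blocks set €74.04: toys → 7.25% → €5.37
Wooden train set €92.03: toys → 7.25% → €6.67
Dresser €605.83: home furniture → 4.75% + 3.75% surcharge = 8.5% → €51.50
Jigsaw puzzle (1000 pc) €25.45: toys → 7.25% → €1.85
Canvas tote bag €9.14: all other tangible goods → 3.5% → €0.32
Total tax = €1.23 + €5.37 + €6.67 + €51.50 + €1.85 + €0.32 = €66.94

€66.94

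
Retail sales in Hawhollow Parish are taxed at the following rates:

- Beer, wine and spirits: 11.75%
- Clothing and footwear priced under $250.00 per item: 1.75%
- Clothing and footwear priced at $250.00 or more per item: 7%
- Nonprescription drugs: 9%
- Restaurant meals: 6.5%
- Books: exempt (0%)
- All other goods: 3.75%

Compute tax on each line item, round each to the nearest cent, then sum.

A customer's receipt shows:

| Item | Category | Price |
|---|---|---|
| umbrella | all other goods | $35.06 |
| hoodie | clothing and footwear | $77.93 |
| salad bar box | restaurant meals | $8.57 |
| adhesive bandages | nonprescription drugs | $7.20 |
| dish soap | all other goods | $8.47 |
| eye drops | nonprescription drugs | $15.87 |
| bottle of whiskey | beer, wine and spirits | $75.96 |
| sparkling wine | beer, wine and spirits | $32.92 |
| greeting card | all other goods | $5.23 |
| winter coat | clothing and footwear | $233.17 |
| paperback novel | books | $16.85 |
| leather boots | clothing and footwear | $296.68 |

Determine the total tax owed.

$43.48

Umbrella $35.06: all other goods → 3.75% → $1.31
Hoodie $77.93: clothing and footwear, under $250.00 → 1.75% → $1.36
Salad bar box $8.57: restaurant meals → 6.5% → $0.56
Adhesive bandages $7.20: nonprescription drugs → 9% → $0.65
Dish soap $8.47: all other goods → 3.75% → $0.32
Eye drops $15.87: nonprescription drugs → 9% → $1.43
Bottle of whiskey $75.96: beer, wine and spirits → 11.75% → $8.93
Sparkling wine $32.92: beer, wine and spirits → 11.75% → $3.87
Greeting card $5.23: all other goods → 3.75% → $0.20
Winter coat $233.17: clothing and footwear, under $250.00 → 1.75% → $4.08
Paperback novel $16.85: books → 0% → $0.00
Leather boots $296.68: clothing and footwear, $250.00 or more → 7% → $20.77
Total tax = $1.31 + $1.36 + $0.56 + $0.65 + $0.32 + $1.43 + $8.93 + $3.87 + $0.20 + $4.08 + $20.77 = $43.48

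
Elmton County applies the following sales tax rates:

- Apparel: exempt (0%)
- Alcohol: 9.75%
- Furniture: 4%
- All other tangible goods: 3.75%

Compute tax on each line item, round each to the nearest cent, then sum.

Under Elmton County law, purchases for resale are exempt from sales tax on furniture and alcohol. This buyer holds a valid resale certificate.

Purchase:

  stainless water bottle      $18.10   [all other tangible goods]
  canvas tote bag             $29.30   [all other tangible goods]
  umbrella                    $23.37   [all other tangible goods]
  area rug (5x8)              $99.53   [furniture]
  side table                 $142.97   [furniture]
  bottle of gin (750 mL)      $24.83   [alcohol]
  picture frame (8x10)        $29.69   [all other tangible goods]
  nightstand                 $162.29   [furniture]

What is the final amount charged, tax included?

$533.85

Stainless water bottle $18.10: all other tangible goods → 3.75% → $0.68
Canvas tote bag $29.30: all other tangible goods → 3.75% → $1.10
Umbrella $23.37: all other tangible goods → 3.75% → $0.88
Area rug (5x8) $99.53: furniture, buyer-exempt → 0% → $0.00
Side table $142.97: furniture, buyer-exempt → 0% → $0.00
Bottle of gin (750 mL) $24.83: alcohol, buyer-exempt → 0% → $0.00
Picture frame (8x10) $29.69: all other tangible goods → 3.75% → $1.11
Nightstand $162.29: furniture, buyer-exempt → 0% → $0.00
Subtotal = $530.08; tax = $3.77; total due = $533.85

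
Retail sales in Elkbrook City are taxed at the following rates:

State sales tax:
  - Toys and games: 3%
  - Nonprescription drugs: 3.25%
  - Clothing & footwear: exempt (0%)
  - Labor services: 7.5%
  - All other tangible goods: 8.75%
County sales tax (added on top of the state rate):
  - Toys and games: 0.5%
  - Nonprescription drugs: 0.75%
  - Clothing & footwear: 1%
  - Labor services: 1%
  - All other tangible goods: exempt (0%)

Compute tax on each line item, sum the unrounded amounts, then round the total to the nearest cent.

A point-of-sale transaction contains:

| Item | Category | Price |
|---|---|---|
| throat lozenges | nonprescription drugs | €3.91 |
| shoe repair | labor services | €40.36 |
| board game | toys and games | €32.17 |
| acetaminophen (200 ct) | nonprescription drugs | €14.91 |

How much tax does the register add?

Throat lozenges €3.91: nonprescription drugs → 3.25% + 0.75% county = 4% → €0.1564
Shoe repair €40.36: labor services → 7.5% + 1% county = 8.5% → €3.4306
Board game €32.17: toys and games → 3% + 0.5% county = 3.5% → €1.12595
Acetaminophen (200 ct) €14.91: nonprescription drugs → 3.25% + 0.75% county = 4% → €0.5964
Unrounded tax sum = €5.30935 → €5.31

€5.31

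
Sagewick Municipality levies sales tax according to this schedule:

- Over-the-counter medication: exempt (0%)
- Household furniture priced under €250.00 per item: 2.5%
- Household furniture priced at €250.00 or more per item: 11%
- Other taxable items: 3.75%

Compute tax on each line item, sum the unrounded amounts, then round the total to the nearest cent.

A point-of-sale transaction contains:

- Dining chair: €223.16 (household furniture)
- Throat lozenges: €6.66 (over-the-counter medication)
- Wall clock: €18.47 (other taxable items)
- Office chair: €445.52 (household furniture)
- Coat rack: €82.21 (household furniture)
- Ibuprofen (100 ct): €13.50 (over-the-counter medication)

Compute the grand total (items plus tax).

€846.85

Dining chair €223.16: household furniture, under €250.00 → 2.5% → €5.579
Throat lozenges €6.66: over-the-counter medication → 0% → €0.00
Wall clock €18.47: other taxable items → 3.75% → €0.692625
Office chair €445.52: household furniture, €250.00 or more → 11% → €49.0072
Coat rack €82.21: household furniture, under €250.00 → 2.5% → €2.05525
Ibuprofen (100 ct) €13.50: over-the-counter medication → 0% → €0.00
Subtotal = €789.52; unrounded tax = €57.334075 → €57.33; total due = €846.85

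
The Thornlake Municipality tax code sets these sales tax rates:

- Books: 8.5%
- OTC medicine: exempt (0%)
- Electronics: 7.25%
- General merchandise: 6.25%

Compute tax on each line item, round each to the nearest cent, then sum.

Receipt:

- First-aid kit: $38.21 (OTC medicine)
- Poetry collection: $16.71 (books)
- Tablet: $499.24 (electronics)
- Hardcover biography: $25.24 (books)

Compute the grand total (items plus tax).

First-aid kit $38.21: OTC medicine → 0% → $0.00
Poetry collection $16.71: books → 8.5% → $1.42
Tablet $499.24: electronics → 7.25% → $36.19
Hardcover biography $25.24: books → 8.5% → $2.15
Subtotal = $579.40; tax = $39.76; total due = $619.16

$619.16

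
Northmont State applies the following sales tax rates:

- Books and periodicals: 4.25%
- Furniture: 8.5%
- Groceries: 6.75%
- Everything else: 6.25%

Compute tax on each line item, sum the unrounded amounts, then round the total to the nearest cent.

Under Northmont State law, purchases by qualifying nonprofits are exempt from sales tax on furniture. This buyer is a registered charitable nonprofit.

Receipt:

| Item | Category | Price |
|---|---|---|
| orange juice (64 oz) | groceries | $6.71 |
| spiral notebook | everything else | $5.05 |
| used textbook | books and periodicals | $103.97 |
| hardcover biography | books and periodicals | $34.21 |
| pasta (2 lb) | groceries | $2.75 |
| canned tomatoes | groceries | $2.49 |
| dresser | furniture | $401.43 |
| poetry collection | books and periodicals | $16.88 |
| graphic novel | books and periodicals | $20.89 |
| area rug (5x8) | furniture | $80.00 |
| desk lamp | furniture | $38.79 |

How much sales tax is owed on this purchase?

Orange juice (64 oz) $6.71: groceries → 6.75% → $0.452925
Spiral notebook $5.05: everything else → 6.25% → $0.315625
Used textbook $103.97: books and periodicals → 4.25% → $4.418725
Hardcover biography $34.21: books and periodicals → 4.25% → $1.453925
Pasta (2 lb) $2.75: groceries → 6.75% → $0.185625
Canned tomatoes $2.49: groceries → 6.75% → $0.168075
Dresser $401.43: furniture, buyer-exempt → 0% → $0.00
Poetry collection $16.88: books and periodicals → 4.25% → $0.7174
Graphic novel $20.89: books and periodicals → 4.25% → $0.887825
Area rug (5x8) $80.00: furniture, buyer-exempt → 0% → $0.00
Desk lamp $38.79: furniture, buyer-exempt → 0% → $0.00
Unrounded tax sum = $8.600125 → $8.60

$8.60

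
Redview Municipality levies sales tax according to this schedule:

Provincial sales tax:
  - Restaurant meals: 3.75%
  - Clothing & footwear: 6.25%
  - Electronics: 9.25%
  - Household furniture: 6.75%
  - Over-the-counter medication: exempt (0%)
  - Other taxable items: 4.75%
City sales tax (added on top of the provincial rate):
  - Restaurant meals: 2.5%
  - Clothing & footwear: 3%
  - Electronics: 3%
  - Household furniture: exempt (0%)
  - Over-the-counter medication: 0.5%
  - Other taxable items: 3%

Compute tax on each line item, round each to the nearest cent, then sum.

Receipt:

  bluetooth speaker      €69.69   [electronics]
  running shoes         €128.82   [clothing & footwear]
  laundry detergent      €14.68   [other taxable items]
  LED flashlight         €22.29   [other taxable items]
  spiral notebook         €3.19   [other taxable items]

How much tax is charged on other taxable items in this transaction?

Laundry detergent €14.68: other taxable items → 4.75% + 3% city = 7.75% → €1.14
LED flashlight €22.29: other taxable items → 4.75% + 3% city = 7.75% → €1.73
Spiral notebook €3.19: other taxable items → 4.75% + 3% city = 7.75% → €0.25
Tax on other taxable items = €1.14 + €1.73 + €0.25 = €3.12

€3.12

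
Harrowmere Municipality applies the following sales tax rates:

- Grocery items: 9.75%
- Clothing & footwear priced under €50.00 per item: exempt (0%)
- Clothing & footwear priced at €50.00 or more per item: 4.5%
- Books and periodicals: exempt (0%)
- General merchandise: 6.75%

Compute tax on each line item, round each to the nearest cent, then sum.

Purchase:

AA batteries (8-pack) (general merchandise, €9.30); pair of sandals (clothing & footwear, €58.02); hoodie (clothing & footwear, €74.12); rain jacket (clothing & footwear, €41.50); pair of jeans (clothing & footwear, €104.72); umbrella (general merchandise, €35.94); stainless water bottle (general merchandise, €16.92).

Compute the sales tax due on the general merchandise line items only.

AA batteries (8-pack) €9.30: general merchandise → 6.75% → €0.63
Umbrella €35.94: general merchandise → 6.75% → €2.43
Stainless water bottle €16.92: general merchandise → 6.75% → €1.14
Tax on general merchandise = €0.63 + €2.43 + €1.14 = €4.20

€4.20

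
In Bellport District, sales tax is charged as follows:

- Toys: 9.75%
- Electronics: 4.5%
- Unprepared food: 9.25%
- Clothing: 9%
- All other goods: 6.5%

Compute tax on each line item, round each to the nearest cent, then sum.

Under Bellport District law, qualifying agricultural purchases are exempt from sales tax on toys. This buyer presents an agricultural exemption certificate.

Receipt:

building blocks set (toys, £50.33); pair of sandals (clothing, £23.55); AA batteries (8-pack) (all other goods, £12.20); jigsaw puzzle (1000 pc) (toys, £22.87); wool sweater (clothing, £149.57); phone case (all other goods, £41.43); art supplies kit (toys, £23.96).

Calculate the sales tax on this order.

£19.06

Building blocks set £50.33: toys, buyer-exempt → 0% → £0.00
Pair of sandals £23.55: clothing → 9% → £2.12
AA batteries (8-pack) £12.20: all other goods → 6.5% → £0.79
Jigsaw puzzle (1000 pc) £22.87: toys, buyer-exempt → 0% → £0.00
Wool sweater £149.57: clothing → 9% → £13.46
Phone case £41.43: all other goods → 6.5% → £2.69
Art supplies kit £23.96: toys, buyer-exempt → 0% → £0.00
Total tax = £2.12 + £0.79 + £13.46 + £2.69 = £19.06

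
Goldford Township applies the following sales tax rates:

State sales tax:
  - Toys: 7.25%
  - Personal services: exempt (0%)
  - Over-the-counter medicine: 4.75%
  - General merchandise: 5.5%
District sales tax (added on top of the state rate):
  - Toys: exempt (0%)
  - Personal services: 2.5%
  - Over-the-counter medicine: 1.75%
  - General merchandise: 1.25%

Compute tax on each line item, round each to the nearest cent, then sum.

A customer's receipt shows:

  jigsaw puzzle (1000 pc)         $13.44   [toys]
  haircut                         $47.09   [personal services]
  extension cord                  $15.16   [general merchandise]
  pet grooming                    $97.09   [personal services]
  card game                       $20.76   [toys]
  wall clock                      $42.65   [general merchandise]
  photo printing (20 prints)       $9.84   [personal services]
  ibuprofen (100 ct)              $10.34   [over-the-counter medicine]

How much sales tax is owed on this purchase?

Jigsaw puzzle (1000 pc) $13.44: toys → 7.25% + 0% district = 7.25% → $0.97
Haircut $47.09: personal services → 0% + 2.5% district = 2.5% → $1.18
Extension cord $15.16: general merchandise → 5.5% + 1.25% district = 6.75% → $1.02
Pet grooming $97.09: personal services → 0% + 2.5% district = 2.5% → $2.43
Card game $20.76: toys → 7.25% + 0% district = 7.25% → $1.51
Wall clock $42.65: general merchandise → 5.5% + 1.25% district = 6.75% → $2.88
Photo printing (20 prints) $9.84: personal services → 0% + 2.5% district = 2.5% → $0.25
Ibuprofen (100 ct) $10.34: over-the-counter medicine → 4.75% + 1.75% district = 6.5% → $0.67
Total tax = $0.97 + $1.18 + $1.02 + $2.43 + $1.51 + $2.88 + $0.25 + $0.67 = $10.91

$10.91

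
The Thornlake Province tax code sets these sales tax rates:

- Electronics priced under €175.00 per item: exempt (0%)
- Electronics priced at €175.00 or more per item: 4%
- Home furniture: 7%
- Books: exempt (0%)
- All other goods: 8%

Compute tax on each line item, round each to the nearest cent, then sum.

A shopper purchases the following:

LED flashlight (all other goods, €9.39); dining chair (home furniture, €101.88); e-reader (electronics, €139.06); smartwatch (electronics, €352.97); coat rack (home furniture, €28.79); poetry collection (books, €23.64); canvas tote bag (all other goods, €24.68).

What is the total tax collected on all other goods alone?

LED flashlight €9.39: all other goods → 8% → €0.75
Canvas tote bag €24.68: all other goods → 8% → €1.97
Tax on all other goods = €0.75 + €1.97 = €2.72

€2.72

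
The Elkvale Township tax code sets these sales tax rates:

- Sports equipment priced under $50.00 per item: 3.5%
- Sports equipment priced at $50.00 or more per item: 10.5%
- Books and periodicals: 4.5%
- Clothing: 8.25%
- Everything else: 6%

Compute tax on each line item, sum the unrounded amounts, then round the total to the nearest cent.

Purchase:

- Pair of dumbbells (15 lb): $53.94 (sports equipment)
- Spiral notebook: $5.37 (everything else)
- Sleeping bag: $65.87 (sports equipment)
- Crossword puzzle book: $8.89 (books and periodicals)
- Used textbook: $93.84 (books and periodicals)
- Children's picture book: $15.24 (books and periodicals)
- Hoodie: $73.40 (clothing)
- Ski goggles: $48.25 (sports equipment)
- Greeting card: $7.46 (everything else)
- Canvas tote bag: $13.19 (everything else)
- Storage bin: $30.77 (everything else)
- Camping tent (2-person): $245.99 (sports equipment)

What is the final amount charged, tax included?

Pair of dumbbells (15 lb) $53.94: sports equipment, $50.00 or more → 10.5% → $5.6637
Spiral notebook $5.37: everything else → 6% → $0.3222
Sleeping bag $65.87: sports equipment, $50.00 or more → 10.5% → $6.91635
Crossword puzzle book $8.89: books and periodicals → 4.5% → $0.40005
Used textbook $93.84: books and periodicals → 4.5% → $4.2228
Children's picture book $15.24: books and periodicals → 4.5% → $0.6858
Hoodie $73.40: clothing → 8.25% → $6.0555
Ski goggles $48.25: sports equipment, under $50.00 → 3.5% → $1.68875
Greeting card $7.46: everything else → 6% → $0.4476
Canvas tote bag $13.19: everything else → 6% → $0.7914
Storage bin $30.77: everything else → 6% → $1.8462
Camping tent (2-person) $245.99: sports equipment, $50.00 or more → 10.5% → $25.82895
Subtotal = $662.21; unrounded tax = $54.8693 → $54.87; total due = $717.08

$717.08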